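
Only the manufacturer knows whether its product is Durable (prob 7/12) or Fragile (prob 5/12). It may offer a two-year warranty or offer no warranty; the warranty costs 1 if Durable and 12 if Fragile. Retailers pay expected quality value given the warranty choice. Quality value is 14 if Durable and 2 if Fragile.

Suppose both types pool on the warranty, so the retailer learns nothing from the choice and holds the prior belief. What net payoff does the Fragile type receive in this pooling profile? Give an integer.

-3

Pooled price = 7/12·14 + 5/12·2 = 9.
Fragile pays cost 12 for the warranty, so net payoff = 9 − 12 = -3.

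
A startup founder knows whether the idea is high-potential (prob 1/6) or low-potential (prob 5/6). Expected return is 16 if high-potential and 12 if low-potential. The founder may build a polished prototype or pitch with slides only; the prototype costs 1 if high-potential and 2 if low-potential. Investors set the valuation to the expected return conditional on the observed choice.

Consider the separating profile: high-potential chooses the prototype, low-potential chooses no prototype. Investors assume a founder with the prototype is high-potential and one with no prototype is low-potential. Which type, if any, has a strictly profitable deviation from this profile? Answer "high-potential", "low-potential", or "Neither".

low-potential

The prototype pays 16; no prototype pays 12.
high-potential: assigned the prototype, nets 16 − 1 = 15; deviating to no prototype nets 12.
low-potential: assigned no prototype, nets 12; deviating to the prototype nets 16 − 2 = 14.
The low-potential type gains 2 by deviating.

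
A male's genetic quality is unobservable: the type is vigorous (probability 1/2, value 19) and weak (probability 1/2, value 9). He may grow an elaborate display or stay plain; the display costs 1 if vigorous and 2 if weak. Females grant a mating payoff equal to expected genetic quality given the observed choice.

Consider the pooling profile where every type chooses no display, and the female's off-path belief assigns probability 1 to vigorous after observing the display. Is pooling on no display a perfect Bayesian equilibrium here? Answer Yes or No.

No

On path, the female holds the prior and pays 1/2·19 + 1/2·9 = 14. Off path (the display), believing vigorous, it pays 19.
vigorous: no display nets 14; the display nets 19 − 1 = 18. vigorous would deviate.
weak: no display nets 14; the display nets 19 − 2 = 17. weak would deviate.
A type deviates, so pooling fails.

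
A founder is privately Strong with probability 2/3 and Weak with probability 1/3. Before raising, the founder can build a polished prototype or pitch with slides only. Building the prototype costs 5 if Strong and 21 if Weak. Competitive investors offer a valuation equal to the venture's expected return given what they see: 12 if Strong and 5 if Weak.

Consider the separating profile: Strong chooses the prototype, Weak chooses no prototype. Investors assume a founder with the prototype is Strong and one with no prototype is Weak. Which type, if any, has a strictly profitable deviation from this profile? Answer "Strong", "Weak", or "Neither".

The prototype pays 12; no prototype pays 5.
Strong: assigned the prototype, nets 12 − 5 = 7; deviating to no prototype nets 5.
Weak: assigned no prototype, nets 5; deviating to the prototype nets 12 − 21 = -9.
Both types strictly prefer their assigned action; no profitable deviation.

Neither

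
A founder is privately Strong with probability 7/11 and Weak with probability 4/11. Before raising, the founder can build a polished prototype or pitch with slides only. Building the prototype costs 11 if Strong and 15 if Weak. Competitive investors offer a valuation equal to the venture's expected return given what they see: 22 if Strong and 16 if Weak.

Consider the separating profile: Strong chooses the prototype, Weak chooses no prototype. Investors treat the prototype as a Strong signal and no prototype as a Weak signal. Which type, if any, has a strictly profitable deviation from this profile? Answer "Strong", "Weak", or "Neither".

Strong

The prototype pays 22; no prototype pays 16.
Strong: assigned the prototype, nets 22 − 11 = 11; deviating to no prototype nets 16.
Weak: assigned no prototype, nets 16; deviating to the prototype nets 22 − 15 = 7.
The Strong type gains 5 by deviating.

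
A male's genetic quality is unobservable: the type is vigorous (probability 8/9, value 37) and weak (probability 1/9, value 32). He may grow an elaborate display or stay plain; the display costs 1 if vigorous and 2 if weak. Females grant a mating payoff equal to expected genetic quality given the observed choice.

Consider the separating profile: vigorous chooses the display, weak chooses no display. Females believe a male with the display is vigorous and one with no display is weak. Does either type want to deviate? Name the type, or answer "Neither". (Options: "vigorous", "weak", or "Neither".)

The display pays 37; no display pays 32.
vigorous: assigned the display, nets 37 − 1 = 36; deviating to no display nets 32.
weak: assigned no display, nets 32; deviating to the display nets 37 − 2 = 35.
The weak type gains 3 by deviating.

weak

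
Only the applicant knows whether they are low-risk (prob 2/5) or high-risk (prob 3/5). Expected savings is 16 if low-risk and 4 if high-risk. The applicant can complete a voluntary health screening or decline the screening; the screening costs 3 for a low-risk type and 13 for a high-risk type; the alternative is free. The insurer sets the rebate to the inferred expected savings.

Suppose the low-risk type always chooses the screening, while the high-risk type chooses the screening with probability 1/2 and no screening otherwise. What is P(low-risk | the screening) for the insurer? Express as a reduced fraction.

P(the screening) = (2/5)·1 + (3/5)·(1/2) = 7/10.
By Bayes' rule, P(low-risk | the screening) = (2/5) / (7/10) = 4/7.

4/7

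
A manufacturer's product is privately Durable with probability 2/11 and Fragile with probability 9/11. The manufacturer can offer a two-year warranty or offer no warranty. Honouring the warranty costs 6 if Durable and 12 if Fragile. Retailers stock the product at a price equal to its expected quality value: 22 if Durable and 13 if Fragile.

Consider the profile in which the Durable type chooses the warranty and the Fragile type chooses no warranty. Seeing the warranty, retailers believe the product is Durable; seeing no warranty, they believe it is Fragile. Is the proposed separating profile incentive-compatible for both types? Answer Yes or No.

Under these beliefs, the warranty earns price 22 and no warranty earns price 13.
Durable: the warranty nets 22 − 6 = 16; no warranty nets 13. Durable prefers the warranty.
Fragile: the warranty nets 22 − 12 = 10; no warranty nets 13. Fragile prefers no warranty.
Neither type deviates, so the separating profile is an equilibrium.

Yes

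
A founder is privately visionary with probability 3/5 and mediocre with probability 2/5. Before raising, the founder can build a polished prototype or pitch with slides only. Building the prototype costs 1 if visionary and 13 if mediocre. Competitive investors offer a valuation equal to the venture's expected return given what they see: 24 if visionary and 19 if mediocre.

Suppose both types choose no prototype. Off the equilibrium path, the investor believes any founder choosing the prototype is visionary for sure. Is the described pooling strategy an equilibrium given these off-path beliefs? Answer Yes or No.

No

On path, the investor holds the prior and pays 3/5·24 + 2/5·19 = 22. Off path (the prototype), believing visionary, it pays 24.
visionary: no prototype nets 22; the prototype nets 24 − 1 = 23. visionary would deviate.
mediocre: no prototype nets 22; the prototype nets 24 − 13 = 11. mediocre stays.
A type deviates, so pooling fails.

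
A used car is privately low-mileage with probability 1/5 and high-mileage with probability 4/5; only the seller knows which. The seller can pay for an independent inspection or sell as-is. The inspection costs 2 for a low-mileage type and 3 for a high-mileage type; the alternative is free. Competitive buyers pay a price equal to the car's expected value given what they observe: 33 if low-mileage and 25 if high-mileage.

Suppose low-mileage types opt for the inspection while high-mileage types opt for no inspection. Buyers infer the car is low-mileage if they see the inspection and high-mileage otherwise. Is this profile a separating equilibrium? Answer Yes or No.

Under these beliefs, the inspection earns price 33 and no inspection earns price 25.
low-mileage: the inspection nets 33 − 2 = 31; no inspection nets 25. low-mileage prefers the inspection.
high-mileage: the inspection nets 33 − 3 = 30; no inspection nets 25. high-mileage would deviate to the inspection.
high-mileage has a profitable deviation, so the profile is not an equilibrium.

No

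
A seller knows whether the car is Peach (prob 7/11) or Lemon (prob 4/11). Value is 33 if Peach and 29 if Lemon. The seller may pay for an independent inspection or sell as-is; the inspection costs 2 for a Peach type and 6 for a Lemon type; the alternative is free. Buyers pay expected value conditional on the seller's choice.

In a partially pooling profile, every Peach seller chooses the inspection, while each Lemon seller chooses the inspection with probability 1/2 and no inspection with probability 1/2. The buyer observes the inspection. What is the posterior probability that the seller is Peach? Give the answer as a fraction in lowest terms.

7/9

P(the inspection) = (7/11)·1 + (4/11)·(1/2) = 9/11.
By Bayes' rule, P(Peach | the inspection) = (7/11) / (9/11) = 7/9.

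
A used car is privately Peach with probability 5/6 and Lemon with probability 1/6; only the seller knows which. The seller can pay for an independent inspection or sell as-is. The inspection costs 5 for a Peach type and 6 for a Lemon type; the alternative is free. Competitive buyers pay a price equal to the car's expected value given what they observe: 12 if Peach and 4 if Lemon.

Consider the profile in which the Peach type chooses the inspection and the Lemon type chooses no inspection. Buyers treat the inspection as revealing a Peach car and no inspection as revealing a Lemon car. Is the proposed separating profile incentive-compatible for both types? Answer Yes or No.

Under these beliefs, the inspection earns price 12 and no inspection earns price 4.
Peach: the inspection nets 12 − 5 = 7; no inspection nets 4. Peach prefers the inspection.
Lemon: the inspection nets 12 − 6 = 6; no inspection nets 4. Lemon would deviate to the inspection.
Lemon has a profitable deviation, so the profile is not an equilibrium.

No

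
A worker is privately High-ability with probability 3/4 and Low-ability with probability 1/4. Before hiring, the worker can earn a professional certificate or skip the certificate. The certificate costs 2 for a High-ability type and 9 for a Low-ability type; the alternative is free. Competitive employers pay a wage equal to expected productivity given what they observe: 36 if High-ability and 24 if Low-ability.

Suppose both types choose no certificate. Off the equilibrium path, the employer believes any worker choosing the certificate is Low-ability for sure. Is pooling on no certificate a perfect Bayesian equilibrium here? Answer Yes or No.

On path, the employer holds the prior and pays 3/4·36 + 1/4·24 = 33. Off path (the certificate), believing Low-ability, it pays 24.
High-ability: no certificate nets 33; the certificate nets 24 − 2 = 22. High-ability stays.
Low-ability: no certificate nets 33; the certificate nets 24 − 9 = 15. Low-ability stays.
No type deviates, so pooling is sustained.

Yes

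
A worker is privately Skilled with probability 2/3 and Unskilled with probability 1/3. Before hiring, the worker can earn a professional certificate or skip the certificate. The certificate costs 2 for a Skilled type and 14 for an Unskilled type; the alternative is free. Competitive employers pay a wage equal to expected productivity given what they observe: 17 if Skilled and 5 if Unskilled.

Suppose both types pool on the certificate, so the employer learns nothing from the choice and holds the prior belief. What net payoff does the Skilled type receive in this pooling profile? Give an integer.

11

Pooled wage = 2/3·17 + 1/3·5 = 13.
Skilled pays cost 2 for the certificate, so net payoff = 13 − 2 = 11.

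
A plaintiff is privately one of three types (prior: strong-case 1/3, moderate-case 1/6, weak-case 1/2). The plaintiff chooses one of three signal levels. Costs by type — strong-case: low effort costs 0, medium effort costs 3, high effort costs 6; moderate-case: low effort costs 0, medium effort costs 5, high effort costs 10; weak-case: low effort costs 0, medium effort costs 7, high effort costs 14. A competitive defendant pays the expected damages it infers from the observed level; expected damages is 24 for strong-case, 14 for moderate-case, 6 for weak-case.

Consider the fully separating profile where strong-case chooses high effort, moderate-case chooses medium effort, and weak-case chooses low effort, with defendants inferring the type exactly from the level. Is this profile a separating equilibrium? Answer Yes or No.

No

Separating settlements: high effort → 24, medium effort → 14, low effort → 6.
strong-case (assigned high effort): low effort: 6 − 0 = 6; medium effort: 14 − 3 = 11; high effort: 24 − 6 = 18. strong-case stays.
moderate-case (assigned medium effort): low effort: 6 − 0 = 6; medium effort: 14 − 5 = 9; high effort: 24 − 10 = 14. moderate-case prefers high effort.
weak-case (assigned low effort): low effort: 6 − 0 = 6; medium effort: 14 − 7 = 7; high effort: 24 − 14 = 10. weak-case prefers high effort.
At least one type deviates; the separating profile fails.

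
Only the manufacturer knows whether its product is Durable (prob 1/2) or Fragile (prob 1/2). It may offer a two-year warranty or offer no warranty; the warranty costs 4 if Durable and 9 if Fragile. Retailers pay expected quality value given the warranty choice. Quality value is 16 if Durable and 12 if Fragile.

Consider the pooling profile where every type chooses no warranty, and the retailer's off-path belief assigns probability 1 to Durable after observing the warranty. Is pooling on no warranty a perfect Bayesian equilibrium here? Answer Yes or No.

Yes

On path, the retailer holds the prior and pays 1/2·16 + 1/2·12 = 14. Off path (the warranty), believing Durable, it pays 16.
Durable: no warranty nets 14; the warranty nets 16 − 4 = 12. Durable stays.
Fragile: no warranty nets 14; the warranty nets 16 − 9 = 7. Fragile stays.
No type deviates, so pooling is sustained.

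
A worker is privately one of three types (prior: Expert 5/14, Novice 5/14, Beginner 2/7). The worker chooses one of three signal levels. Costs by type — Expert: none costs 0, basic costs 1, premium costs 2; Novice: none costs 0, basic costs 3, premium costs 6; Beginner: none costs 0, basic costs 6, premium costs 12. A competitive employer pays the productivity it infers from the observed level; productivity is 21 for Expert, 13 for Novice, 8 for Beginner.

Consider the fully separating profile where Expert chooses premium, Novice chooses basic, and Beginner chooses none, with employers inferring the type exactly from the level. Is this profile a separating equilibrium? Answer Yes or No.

Separating wages: premium → 21, basic → 13, none → 8.
Expert (assigned premium): none: 8 − 0 = 8; basic: 13 − 1 = 12; premium: 21 − 2 = 19. Expert stays.
Novice (assigned basic): none: 8 − 0 = 8; basic: 13 − 3 = 10; premium: 21 − 6 = 15. Novice prefers premium.
Beginner (assigned none): none: 8 − 0 = 8; basic: 13 − 6 = 7; premium: 21 − 12 = 9. Beginner prefers premium.
At least one type deviates; the separating profile fails.

No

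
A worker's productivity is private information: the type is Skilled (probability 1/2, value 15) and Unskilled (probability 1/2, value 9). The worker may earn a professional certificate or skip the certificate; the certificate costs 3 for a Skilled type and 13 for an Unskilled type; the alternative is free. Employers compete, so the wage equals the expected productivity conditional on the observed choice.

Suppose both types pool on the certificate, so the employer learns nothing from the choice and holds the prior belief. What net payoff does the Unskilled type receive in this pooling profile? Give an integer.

-1

Pooled wage = 1/2·15 + 1/2·9 = 12.
Unskilled pays cost 13 for the certificate, so net payoff = 12 − 13 = -1.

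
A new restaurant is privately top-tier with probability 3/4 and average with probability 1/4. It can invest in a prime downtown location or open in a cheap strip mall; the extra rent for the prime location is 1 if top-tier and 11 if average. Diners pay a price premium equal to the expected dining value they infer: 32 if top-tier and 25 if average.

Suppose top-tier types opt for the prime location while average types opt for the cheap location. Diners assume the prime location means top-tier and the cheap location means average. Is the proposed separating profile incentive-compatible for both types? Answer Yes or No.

Under these beliefs, the prime location earns price premium 32 and the cheap location earns price premium 25.
top-tier: the prime location nets 32 − 1 = 31; the cheap location nets 25. top-tier prefers the prime location.
average: the prime location nets 32 − 11 = 21; the cheap location nets 25. average prefers the cheap location.
Neither type deviates, so the separating profile is an equilibrium.

Yes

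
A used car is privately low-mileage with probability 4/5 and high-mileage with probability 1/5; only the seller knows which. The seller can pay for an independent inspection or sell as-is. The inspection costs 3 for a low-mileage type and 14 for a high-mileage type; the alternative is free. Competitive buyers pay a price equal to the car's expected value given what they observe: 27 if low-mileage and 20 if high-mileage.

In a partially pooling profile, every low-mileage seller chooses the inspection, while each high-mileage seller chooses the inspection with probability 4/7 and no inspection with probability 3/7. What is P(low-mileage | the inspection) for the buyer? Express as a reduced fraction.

P(the inspection) = (4/5)·1 + (1/5)·(4/7) = 32/35.
By Bayes' rule, P(low-mileage | the inspection) = (4/5) / (32/35) = 7/8.

7/8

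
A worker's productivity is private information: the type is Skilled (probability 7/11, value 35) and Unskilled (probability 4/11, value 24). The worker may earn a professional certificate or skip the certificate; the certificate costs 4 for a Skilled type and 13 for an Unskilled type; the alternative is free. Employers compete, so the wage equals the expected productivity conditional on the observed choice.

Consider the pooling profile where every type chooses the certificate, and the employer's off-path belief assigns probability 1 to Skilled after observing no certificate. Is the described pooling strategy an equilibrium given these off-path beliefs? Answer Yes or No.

On path, the employer holds the prior and pays 7/11·35 + 4/11·24 = 31. Off path (no certificate), believing Skilled, it pays 35.
Skilled: the certificate nets 31 − 4 = 27; no certificate nets 35. Skilled would deviate.
Unskilled: the certificate nets 31 − 13 = 18; no certificate nets 35. Unskilled would deviate.
A type deviates, so pooling fails.

No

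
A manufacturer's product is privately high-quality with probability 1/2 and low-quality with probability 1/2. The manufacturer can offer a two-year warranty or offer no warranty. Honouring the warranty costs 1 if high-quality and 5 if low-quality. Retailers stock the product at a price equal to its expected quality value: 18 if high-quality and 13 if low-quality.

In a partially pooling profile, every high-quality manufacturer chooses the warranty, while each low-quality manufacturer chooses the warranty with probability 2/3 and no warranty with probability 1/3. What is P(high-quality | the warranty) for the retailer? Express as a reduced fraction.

P(the warranty) = (1/2)·1 + (1/2)·(2/3) = 5/6.
By Bayes' rule, P(high-quality | the warranty) = (1/2) / (5/6) = 3/5.

3/5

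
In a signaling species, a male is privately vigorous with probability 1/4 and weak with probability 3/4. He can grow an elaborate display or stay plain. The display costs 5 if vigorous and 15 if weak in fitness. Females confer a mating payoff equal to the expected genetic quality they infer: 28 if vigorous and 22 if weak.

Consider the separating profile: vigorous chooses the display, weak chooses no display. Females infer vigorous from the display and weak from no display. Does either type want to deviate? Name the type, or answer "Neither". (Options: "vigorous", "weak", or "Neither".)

Neither

The display pays 28; no display pays 22.
vigorous: assigned the display, nets 28 − 5 = 23; deviating to no display nets 22.
weak: assigned no display, nets 22; deviating to the display nets 28 − 15 = 13.
Both types strictly prefer their assigned action; no profitable deviation.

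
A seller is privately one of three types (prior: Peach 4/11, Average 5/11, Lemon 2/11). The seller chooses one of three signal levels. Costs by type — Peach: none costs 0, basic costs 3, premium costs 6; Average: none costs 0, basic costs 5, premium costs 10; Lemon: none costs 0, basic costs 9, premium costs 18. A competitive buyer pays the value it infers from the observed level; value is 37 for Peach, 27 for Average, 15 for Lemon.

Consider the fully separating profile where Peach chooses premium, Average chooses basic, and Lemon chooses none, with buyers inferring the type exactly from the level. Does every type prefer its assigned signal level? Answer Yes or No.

Separating prices: premium → 37, basic → 27, none → 15.
Peach (assigned premium): none: 15 − 0 = 15; basic: 27 − 3 = 24; premium: 37 − 6 = 31. Peach stays.
Average (assigned basic): none: 15 − 0 = 15; basic: 27 − 5 = 22; premium: 37 − 10 = 27. Average prefers premium.
Lemon (assigned none): none: 15 − 0 = 15; basic: 27 − 9 = 18; premium: 37 − 18 = 19. Lemon prefers premium.
At least one type deviates; the separating profile fails.

No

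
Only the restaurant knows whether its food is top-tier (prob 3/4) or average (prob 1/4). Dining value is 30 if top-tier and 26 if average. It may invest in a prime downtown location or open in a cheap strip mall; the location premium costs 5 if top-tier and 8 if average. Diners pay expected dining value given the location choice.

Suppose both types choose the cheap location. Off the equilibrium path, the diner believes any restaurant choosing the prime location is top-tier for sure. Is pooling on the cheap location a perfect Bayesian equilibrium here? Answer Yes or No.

Yes

On path, the diner holds the prior and pays 3/4·30 + 1/4·26 = 29. Off path (the prime location), believing top-tier, it pays 30.
top-tier: the cheap location nets 29; the prime location nets 30 − 5 = 25. top-tier stays.
average: the cheap location nets 29; the prime location nets 30 − 8 = 22. average stays.
No type deviates, so pooling is sustained.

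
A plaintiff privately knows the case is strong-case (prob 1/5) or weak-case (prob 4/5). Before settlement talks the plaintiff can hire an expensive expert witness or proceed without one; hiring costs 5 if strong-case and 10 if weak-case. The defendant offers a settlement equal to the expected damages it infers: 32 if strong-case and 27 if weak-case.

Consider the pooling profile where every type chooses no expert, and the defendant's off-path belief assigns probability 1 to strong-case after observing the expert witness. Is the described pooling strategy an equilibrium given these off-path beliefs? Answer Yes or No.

Yes

On path, the defendant holds the prior and pays 1/5·32 + 4/5·27 = 28. Off path (the expert witness), believing strong-case, it pays 32.
strong-case: no expert nets 28; the expert witness nets 32 − 5 = 27. strong-case stays.
weak-case: no expert nets 28; the expert witness nets 32 − 10 = 22. weak-case stays.
No type deviates, so pooling is sustained.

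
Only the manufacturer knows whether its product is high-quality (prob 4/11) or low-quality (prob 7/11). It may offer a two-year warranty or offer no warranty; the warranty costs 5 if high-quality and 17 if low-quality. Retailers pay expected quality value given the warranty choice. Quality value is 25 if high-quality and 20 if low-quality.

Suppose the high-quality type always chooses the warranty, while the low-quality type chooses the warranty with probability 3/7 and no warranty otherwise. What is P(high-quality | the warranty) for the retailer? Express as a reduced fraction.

P(the warranty) = (4/11)·1 + (7/11)·(3/7) = 7/11.
By Bayes' rule, P(high-quality | the warranty) = (4/11) / (7/11) = 4/7.

4/7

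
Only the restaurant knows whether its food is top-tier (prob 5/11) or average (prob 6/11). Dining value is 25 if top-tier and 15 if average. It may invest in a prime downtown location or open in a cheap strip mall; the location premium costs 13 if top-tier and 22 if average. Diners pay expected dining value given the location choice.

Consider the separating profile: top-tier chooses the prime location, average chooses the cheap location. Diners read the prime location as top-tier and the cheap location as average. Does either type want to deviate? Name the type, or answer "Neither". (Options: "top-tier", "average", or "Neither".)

top-tier

The prime location pays 25; the cheap location pays 15.
top-tier: assigned the prime location, nets 25 − 13 = 12; deviating to the cheap location nets 15.
average: assigned the cheap location, nets 15; deviating to the prime location nets 25 − 22 = 3.
The top-tier type gains 3 by deviating.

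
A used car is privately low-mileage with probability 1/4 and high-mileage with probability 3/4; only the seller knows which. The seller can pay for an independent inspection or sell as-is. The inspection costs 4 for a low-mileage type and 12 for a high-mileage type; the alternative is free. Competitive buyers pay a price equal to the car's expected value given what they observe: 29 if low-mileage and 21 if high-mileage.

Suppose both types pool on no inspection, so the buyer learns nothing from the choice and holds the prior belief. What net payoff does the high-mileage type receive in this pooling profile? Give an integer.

Pooled price = 1/4·29 + 3/4·21 = 23.
high-mileage pays no cost for no inspection, so net payoff = 23.

23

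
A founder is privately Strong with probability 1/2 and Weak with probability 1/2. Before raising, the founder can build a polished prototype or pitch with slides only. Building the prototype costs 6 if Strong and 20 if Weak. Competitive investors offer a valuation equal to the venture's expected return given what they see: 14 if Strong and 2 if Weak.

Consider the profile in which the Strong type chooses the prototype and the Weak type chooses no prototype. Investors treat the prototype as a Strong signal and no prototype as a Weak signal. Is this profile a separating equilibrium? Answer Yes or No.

Under these beliefs, the prototype earns valuation 14 and no prototype earns valuation 2.
Strong: the prototype nets 14 − 6 = 8; no prototype nets 2. Strong prefers the prototype.
Weak: the prototype nets 14 − 20 = -6; no prototype nets 2. Weak prefers no prototype.
Neither type deviates, so the separating profile is an equilibrium.

Yes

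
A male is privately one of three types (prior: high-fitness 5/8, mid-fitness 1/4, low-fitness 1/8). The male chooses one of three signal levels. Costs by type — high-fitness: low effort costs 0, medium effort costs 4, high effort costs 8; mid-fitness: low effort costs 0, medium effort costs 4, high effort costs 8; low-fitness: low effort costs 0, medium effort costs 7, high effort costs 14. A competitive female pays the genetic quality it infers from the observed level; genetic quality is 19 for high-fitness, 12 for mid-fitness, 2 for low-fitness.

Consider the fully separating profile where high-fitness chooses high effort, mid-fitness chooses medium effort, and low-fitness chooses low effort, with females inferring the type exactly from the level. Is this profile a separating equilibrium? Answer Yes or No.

No

Separating mating payoffs: high effort → 19, medium effort → 12, low effort → 2.
high-fitness (assigned high effort): low effort: 2 − 0 = 2; medium effort: 12 − 4 = 8; high effort: 19 − 8 = 11. high-fitness stays.
mid-fitness (assigned medium effort): low effort: 2 − 0 = 2; medium effort: 12 − 4 = 8; high effort: 19 − 8 = 11. mid-fitness prefers high effort.
low-fitness (assigned low effort): low effort: 2 − 0 = 2; medium effort: 12 − 7 = 5; high effort: 19 − 14 = 5. low-fitness prefers medium effort.
At least one type deviates; the separating profile fails.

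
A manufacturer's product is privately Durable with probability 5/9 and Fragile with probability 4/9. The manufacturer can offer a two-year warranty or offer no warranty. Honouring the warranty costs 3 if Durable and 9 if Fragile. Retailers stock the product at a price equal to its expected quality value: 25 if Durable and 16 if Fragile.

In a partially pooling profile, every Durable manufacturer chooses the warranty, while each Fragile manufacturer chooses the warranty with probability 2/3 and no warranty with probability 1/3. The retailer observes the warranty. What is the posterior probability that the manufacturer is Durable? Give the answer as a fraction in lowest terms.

15/23

P(the warranty) = (5/9)·1 + (4/9)·(2/3) = 23/27.
By Bayes' rule, P(Durable | the warranty) = (5/9) / (23/27) = 15/23.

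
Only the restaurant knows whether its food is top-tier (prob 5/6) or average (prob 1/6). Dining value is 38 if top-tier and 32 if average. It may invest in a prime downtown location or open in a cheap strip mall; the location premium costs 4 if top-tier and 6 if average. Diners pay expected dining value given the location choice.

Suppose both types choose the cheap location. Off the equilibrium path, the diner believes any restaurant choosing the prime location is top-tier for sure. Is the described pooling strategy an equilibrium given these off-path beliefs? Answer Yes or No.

Yes

On path, the diner holds the prior and pays 5/6·38 + 1/6·32 = 37. Off path (the prime location), believing top-tier, it pays 38.
top-tier: the cheap location nets 37; the prime location nets 38 − 4 = 34. top-tier stays.
average: the cheap location nets 37; the prime location nets 38 − 6 = 32. average stays.
No type deviates, so pooling is sustained.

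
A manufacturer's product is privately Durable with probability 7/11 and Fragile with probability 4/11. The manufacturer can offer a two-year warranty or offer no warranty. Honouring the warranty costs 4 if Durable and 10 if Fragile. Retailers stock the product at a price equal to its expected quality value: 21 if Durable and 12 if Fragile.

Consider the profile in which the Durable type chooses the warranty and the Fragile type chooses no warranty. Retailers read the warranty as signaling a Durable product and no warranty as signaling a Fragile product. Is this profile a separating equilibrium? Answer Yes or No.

Yes

Under these beliefs, the warranty earns price 21 and no warranty earns price 12.
Durable: the warranty nets 21 − 4 = 17; no warranty nets 12. Durable prefers the warranty.
Fragile: the warranty nets 21 − 10 = 11; no warranty nets 12. Fragile prefers no warranty.
Neither type deviates, so the separating profile is an equilibrium.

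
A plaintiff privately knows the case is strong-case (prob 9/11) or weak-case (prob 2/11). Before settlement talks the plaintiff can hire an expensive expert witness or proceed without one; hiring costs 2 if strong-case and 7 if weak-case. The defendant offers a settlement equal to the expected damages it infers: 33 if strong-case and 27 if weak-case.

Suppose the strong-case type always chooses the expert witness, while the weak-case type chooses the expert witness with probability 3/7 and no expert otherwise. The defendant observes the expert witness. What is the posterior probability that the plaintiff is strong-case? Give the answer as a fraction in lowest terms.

21/23

P(the expert witness) = (9/11)·1 + (2/11)·(3/7) = 69/77.
By Bayes' rule, P(strong-case | the expert witness) = (9/11) / (69/77) = 21/23.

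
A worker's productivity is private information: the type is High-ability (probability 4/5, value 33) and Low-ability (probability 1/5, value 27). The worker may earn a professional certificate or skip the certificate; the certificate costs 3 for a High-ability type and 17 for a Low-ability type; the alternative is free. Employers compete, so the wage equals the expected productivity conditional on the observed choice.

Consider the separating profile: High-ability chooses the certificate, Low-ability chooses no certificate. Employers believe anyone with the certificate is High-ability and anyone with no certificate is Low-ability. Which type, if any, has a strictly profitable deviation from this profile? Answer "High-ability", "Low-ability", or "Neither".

The certificate pays 33; no certificate pays 27.
High-ability: assigned the certificate, nets 33 − 3 = 30; deviating to no certificate nets 27.
Low-ability: assigned no certificate, nets 27; deviating to the certificate nets 33 − 17 = 16.
Both types strictly prefer their assigned action; no profitable deviation.

Neither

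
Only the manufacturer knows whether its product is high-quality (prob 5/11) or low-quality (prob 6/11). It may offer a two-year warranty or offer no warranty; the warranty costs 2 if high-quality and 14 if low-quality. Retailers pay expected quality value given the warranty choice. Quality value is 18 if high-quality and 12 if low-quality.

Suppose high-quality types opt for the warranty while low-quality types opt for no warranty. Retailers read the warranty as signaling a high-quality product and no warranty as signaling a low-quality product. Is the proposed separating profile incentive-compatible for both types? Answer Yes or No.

Under these beliefs, the warranty earns price 18 and no warranty earns price 12.
high-quality: the warranty nets 18 − 2 = 16; no warranty nets 12. high-quality prefers the warranty.
low-quality: the warranty nets 18 − 14 = 4; no warranty nets 12. low-quality prefers no warranty.
Neither type deviates, so the separating profile is an equilibrium.

Yes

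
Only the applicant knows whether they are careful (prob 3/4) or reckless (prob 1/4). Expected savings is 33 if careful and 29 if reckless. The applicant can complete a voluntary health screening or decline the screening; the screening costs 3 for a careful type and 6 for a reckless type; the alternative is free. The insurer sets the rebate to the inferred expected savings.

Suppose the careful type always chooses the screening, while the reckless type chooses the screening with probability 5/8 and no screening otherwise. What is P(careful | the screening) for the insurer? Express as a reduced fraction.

P(the screening) = (3/4)·1 + (1/4)·(5/8) = 29/32.
By Bayes' rule, P(careful | the screening) = (3/4) / (29/32) = 24/29.

24/29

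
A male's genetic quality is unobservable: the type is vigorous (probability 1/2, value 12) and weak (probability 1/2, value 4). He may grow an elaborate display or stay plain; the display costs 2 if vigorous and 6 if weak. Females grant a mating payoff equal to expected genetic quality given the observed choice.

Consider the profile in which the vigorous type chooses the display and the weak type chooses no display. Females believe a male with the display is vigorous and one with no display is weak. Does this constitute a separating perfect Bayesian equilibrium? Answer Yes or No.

Under these beliefs, the display earns mating payoff 12 and no display earns mating payoff 4.
vigorous: the display nets 12 − 2 = 10; no display nets 4. vigorous prefers the display.
weak: the display nets 12 − 6 = 6; no display nets 4. weak would deviate to the display.
weak has a profitable deviation, so the profile is not an equilibrium.

No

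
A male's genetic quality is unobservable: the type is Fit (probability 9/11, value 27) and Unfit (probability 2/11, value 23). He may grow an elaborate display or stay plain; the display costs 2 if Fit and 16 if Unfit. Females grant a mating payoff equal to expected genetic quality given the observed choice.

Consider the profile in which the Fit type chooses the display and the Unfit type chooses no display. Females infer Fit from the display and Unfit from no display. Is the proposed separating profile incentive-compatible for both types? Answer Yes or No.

Yes

Under these beliefs, the display earns mating payoff 27 and no display earns mating payoff 23.
Fit: the display nets 27 − 2 = 25; no display nets 23. Fit prefers the display.
Unfit: the display nets 27 − 16 = 11; no display nets 23. Unfit prefers no display.
Neither type deviates, so the separating profile is an equilibrium.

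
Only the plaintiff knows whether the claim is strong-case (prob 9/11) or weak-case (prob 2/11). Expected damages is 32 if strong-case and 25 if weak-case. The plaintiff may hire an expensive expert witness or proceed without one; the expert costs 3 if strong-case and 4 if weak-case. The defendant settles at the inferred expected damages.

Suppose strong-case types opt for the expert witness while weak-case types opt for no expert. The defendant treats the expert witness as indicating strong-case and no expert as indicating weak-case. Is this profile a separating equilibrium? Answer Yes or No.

Under these beliefs, the expert witness earns settlement 32 and no expert earns settlement 25.
strong-case: the expert witness nets 32 − 3 = 29; no expert nets 25. strong-case prefers the expert witness.
weak-case: the expert witness nets 32 − 4 = 28; no expert nets 25. weak-case would deviate to the expert witness.
weak-case has a profitable deviation, so the profile is not an equilibrium.

No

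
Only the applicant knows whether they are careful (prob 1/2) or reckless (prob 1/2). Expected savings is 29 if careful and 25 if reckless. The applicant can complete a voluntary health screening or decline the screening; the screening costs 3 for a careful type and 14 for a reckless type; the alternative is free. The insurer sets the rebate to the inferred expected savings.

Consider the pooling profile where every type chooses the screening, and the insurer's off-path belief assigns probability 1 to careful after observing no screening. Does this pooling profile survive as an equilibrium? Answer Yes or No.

On path, the insurer holds the prior and pays 1/2·29 + 1/2·25 = 27. Off path (no screening), believing careful, it pays 29.
careful: the screening nets 27 − 3 = 24; no screening nets 29. careful would deviate.
reckless: the screening nets 27 − 14 = 13; no screening nets 29. reckless would deviate.
A type deviates, so pooling fails.

No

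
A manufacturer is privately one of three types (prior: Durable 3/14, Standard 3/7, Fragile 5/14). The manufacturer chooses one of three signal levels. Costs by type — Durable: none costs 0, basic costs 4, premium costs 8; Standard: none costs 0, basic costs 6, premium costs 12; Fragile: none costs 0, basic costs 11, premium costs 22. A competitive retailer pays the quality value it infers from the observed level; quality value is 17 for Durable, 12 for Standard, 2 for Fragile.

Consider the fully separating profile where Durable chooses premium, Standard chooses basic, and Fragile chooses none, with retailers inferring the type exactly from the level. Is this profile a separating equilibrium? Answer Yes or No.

Separating prices: premium → 17, basic → 12, none → 2.
Durable (assigned premium): none: 2 − 0 = 2; basic: 12 − 4 = 8; premium: 17 − 8 = 9. Durable stays.
Standard (assigned basic): none: 2 − 0 = 2; basic: 12 − 6 = 6; premium: 17 − 12 = 5. Standard stays.
Fragile (assigned none): none: 2 − 0 = 2; basic: 12 − 11 = 1; premium: 17 − 22 = -5. Fragile stays.
Every type prefers its assigned level; separation holds.

Yes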